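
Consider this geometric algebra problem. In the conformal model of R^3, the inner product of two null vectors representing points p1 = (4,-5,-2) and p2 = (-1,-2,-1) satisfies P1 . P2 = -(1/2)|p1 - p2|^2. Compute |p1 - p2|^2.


p1 - p2 = (5, -3, -1)
|p1 - p2|^2 = 5^2 + (-3)^2 + (-1)^2
= 25 + 9 + 1
= 35


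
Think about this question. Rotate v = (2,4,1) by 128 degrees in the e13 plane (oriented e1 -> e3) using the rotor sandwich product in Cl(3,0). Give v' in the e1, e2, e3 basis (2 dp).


Rotor R = cos(64deg) - sin(64deg)*e13
Rotation angle theta = 2 * 64 = 128 degrees in the e13 plane (e1 -> e3).
The component perpendicular to the plane (e2) is invariant: v'_2 = v2 = 4.00
cos(128deg) = -0.6157, sin(128deg) = 0.7880
v'_1 = v1*cos(theta) - v3*sin(theta) = 2*(-0.6157) - 1*0.7880 = -2.02
v'_3 = v1*sin(theta) + v3*cos(theta) = 2*0.7880 + 1*(-0.6157) = 0.96
v' = -2.02*e1 + 4.00*e2 + 0.96*e3


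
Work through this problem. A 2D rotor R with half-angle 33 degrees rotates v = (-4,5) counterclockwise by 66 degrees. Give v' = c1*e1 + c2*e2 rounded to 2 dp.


Rotor R = cos(33deg) - sin(33deg)*e12
Rotation angle theta = 2 * 33 = 66 degrees
v' = R*v*~R rotates v by theta.
cos(66deg) = 0.4067, sin(66deg) = 0.9135
v'_1 = -4*cos(66deg) - 5*sin(66deg)
= -4*0.4067 - 5*0.9135
= -6.19
v'_2 = -4*sin(66deg) + 5*cos(66deg)
= -4*0.9135 + 5*0.4067
= -1.62
v' = -6.19*e1 - 1.62*e2


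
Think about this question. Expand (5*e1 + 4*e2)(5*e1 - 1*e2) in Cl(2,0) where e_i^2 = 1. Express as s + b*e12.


Expand: (5*e1 + 4*e2)(5*e1 - 1*e2)
= 5*5*e1e1 + 5*(-1)*e1e2 + 4*5*e2e1 + 4*(-1)*e2e2
Using e1^2 = e2^2 = 1, e2e1 = -e1e2:
Scalar part s = 5*5 + 4*(-1) = 25 + (-4) = 21
Bivector part b = 5*(-1) - 4*5 = -5 - 20 = -25
uv = 21 - 25*e12


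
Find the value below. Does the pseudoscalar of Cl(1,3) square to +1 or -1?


The pseudoscalar I = e1...e_n (product of all n generators) of Cl(p,q) satisfies I^2 = (-1)^(q + n(n-1)/2).
p = 1, q = 3, n = p + q = 4
n(n-1)/2 = 4 * 3 / 2 = 6
Exponent = q + n(n-1)/2 = 3 + 6 = 9
I^2 = (-1)^9 = -1


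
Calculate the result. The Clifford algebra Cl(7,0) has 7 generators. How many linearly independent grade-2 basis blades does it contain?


Number of grade-k basis blades in Cl(p,q) with n = p + q is C(n, k).
n = 7 + 0 = 7
C(7, 2) = 7! / (2! * 5!)
= 5040 / (2 * 120)
= 21


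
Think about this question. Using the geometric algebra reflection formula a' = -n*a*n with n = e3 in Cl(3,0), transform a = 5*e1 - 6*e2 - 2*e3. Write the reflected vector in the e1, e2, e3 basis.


Reflection formula: a' = -n*a*n, with n = e3 (unit vector, n^2 = 1).
For reflection through hyperplane perp to e3:
The component along e3 flips sign, others stay.
a = (5, -6, -2)
a' = (5, -6, 2)
a' = 5*e1 - 6*e2 + 2*e3


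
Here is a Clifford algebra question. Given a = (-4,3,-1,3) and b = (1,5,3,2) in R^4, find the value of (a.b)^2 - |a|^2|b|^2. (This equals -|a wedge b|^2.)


a . b = (-4)*1 + 3*5 + (-1)*3 + 3*2
= -4 + 15 + (-3) + 6 = 14
|a|^2 = (-4)^2 + 3^2 + (-1)^2 + 3^2 = 35
|b|^2 = 1^2 + 5^2 + 3^2 + 2^2 = 39
(a.b)^2 = 14^2 = 196
|a|^2 * |b|^2 = 35 * 39 = 1365
Result = 196 - 1365 = -1169


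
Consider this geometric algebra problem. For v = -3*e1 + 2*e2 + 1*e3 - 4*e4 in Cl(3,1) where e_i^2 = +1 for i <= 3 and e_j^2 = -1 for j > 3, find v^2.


v^2 = sum of c_i^2 * e_i^2
Positive signature terms (e_i^2 = +1): (-3)^2 + 2^2 + 1^2 = 14
Negative signature terms (e_j^2 = -1): (-4)^2 = 16
v^2 = 14 - 16 = -2


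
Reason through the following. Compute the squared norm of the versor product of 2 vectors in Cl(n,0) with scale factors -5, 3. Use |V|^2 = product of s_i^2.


Each vector v_i has |v_i|^2 = s_i^2
Squared scales: (-5)^2 = 25, 3^2 = 9
|V|^2 = 25 * 9
= 225


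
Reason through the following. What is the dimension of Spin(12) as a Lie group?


Spin(n) double-covers SO(n); both have Lie algebra so(n) of dimension n(n-1)/2.
n = 12
n(n-1) = 12 * 11 = 132
dim Spin(12) = 132/2 = 66


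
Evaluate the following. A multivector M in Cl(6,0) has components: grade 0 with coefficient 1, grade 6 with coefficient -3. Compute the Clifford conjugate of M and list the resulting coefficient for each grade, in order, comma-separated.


Clifford conjugate sign for grade k: (-1)^(k(k+1)/2)
Grade 0: (-1)^(0*1/2) = (-1)^0 = 1, coeff 1 -> 1
Grade 6: (-1)^(6*7/2) = (-1)^21 = -1, coeff -3 -> 3
Conjugated coefficients: 1, 3


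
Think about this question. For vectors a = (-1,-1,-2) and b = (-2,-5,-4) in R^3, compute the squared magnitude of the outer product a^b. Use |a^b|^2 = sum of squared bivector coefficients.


a wedge b = (a1*b2 - a2*b1)*e12 + (a1*b3 - a3*b1)*e13 + (a2*b3 - a3*b2)*e23
e12 coeff: (-1)*(-5) - (-1)*(-2) = 5 - 2 = 3
e13 coeff: (-1)*(-4) - (-2)*(-2) = 4 - 4 = 0
e23 coeff: (-1)*(-4) - (-2)*(-5) = 4 - 10 = -6
|a wedge b|^2 = 3^2 + 0^2 + (-6)^2
= 9 + 0 + 36
= 45


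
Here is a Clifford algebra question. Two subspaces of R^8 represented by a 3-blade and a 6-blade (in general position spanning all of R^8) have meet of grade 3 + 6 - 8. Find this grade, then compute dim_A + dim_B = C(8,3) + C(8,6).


Meet grade = grade(A) + grade(B) - n
= 3 + 6 - 8 = 1
C(8,3) = 56
C(8,6) = 28
dim_A + dim_B = 56 + 28 = 84


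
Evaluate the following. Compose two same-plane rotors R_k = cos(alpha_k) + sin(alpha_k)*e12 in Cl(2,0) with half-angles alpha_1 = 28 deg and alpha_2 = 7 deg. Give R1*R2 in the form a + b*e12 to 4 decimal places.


Same-plane rotors commute and their half-angles add:
R1*R2 = cos(a1 + a2) + sin(a1 + a2)*e12.
a1 + a2 = 28 + 7 = 35 deg
cos(35 deg) = 0.8192
sin(35 deg) = 0.5736
R1*R2 = 0.8192 + 0.5736*e12


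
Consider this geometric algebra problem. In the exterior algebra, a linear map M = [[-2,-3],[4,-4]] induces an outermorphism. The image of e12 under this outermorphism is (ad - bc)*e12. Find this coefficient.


The outermorphism of a linear map f sends e1^e2 to f(e1)^f(e2).
f(e1) = -2*e1 + 4*e2
f(e2) = -3*e1 - 4*e2
f(e1) ^ f(e2) = (-2*e1 + 4*e2) ^ (-3*e1 - 4*e2)
= (-2)*(-4)*e12 + 4*(-3)*e21
= (8 - (-12))*e12
= 20*e12
Coefficient = 20


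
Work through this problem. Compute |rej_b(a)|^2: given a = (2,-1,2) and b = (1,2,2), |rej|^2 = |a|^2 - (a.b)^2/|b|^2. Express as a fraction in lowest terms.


|a|^2 = 2^2 + (-1)^2 + 2^2 = 9
|b|^2 = 1^2 + 2^2 + 2^2 = 9
a . b = 2*1 + (-1)*2 + 2*2 = 4
(a.b)^2 = 4^2 = 16
|rej|^2 = 9 - 16/9
= (81 - 16)/9
= 65/9
In lowest terms: 65/9


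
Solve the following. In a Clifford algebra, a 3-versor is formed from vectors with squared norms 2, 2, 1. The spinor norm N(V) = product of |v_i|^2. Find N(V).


Spinor norm N(V) = |v1|^2 * |v2|^2 * ... * |v3|^2
= 2 * 2 * 1
Running product: 2, 4, 4
N(V) = 4


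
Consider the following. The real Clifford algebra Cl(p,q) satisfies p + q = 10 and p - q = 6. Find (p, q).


We need p + q = 10 and p - q = 6.
Adding: 2p = 10 + 6 = 16, so p = 8.
Then q = 10 - 8 = 2.
(p, q) = (8, 2)


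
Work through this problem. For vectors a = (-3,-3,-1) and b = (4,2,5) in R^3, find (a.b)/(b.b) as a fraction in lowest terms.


Projection coefficient = (a . b) / (b . b)
a . b = (-3)*4 + (-3)*2 + (-1)*5
= -12 + (-6) + (-5) = -23
b . b = 4^2 + 2^2 + 5^2
= 16 + 4 + 25 = 45
Coefficient = -23/45
In lowest terms: -23/45


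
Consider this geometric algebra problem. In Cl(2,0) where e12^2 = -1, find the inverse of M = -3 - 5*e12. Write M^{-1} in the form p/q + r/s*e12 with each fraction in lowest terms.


M = -3 - 5*e12, where e12^2 = -1.
Since M commutes with its reverse ~M = a - b*e12, M * ~M = a^2 - b^2*e12^2 = a^2 + b^2.
So M^{-1} = ~M / (a^2 + b^2) = (a - b*e12)/(a^2 + b^2).
a^2 + b^2 = 9 + 25 = 34
Scalar part = -3/34 = -3/34
Bivector coeff = 5/34 = 5/34
M^{-1} = -3/34 + 5/34*e12


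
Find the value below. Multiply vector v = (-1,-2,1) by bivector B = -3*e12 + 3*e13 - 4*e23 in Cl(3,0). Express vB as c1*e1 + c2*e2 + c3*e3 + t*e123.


vB has grade-1 (vector) and grade-3 (trivector) parts: vB = (v _| B) + (v ^ B).
Vector part <vB>_1:
  e1: -v2*b12 - v3*b13 = -(-2)*(-3) - (1)*(3) = -9
  e2: v1*b12 - v3*b23 = (-1)*(-3) - (1)*(-4) = 7
  e3: v1*b13 + v2*b23 = (-1)*(3) + (-2)*(-4) = 5
Trivector part <vB>_3:
  e123: v1*b23 - v2*b13 + v3*b12 = (-1)*(-4) - (-2)*(3) + (1)*(-3) = 7
vB = -9*e1 + 7*e2 + 5*e3 + 7*e123


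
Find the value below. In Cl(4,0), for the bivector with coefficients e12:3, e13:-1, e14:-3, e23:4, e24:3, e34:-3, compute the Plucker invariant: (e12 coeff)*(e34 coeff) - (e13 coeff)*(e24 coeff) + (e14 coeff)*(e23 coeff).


Plucker relation: af - be + cd
a*f = 3*(-3) = -9
b*e = (-1)*3 = -3
c*d = (-3)*4 = -12
af - be + cd = -9 - (-3) + (-12)
= -18


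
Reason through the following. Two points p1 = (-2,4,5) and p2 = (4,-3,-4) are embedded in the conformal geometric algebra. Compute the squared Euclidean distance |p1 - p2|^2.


p1 - p2 = (-6, 7, 9)
|p1 - p2|^2 = (-6)^2 + 7^2 + 9^2
= 36 + 49 + 81
= 166


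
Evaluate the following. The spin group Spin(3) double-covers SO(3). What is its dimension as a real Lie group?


Spin(n) double-covers SO(n); both have Lie algebra so(n) of dimension n(n-1)/2.
n = 3
n(n-1) = 3 * 2 = 6
dim Spin(3) = 6/2 = 3


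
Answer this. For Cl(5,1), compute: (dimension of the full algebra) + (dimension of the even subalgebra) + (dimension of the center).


n = 5 + 1 = 6
Total dim = 2^6 = 64
Even subalgebra dim = 2^5 = 32
n is even, so center dim = 1
Sum = 64 + 32 + 1 = 97


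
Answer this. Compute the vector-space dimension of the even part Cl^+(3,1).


Even subalgebra dimension = 2^(n-1)
n = 3 + 1 = 4
2^(4 - 1) = 2^3 = 8
Verification: sum of C(4,k) for even k = 1 + 6 + 1 = 8
Result = 8


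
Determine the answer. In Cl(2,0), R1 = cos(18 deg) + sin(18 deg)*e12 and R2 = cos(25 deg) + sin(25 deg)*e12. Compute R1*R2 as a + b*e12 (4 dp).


Same-plane rotors commute and their half-angles add:
R1*R2 = cos(a1 + a2) + sin(a1 + a2)*e12.
a1 + a2 = 18 + 25 = 43 deg
cos(43 deg) = 0.7314
sin(43 deg) = 0.6820
R1*R2 = 0.7314 + 0.6820*e12


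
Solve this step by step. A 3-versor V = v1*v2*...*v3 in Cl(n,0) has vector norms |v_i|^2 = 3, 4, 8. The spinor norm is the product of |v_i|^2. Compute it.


Spinor norm N(V) = |v1|^2 * |v2|^2 * ... * |v3|^2
= 3 * 4 * 8
Running product: 3, 12, 96
N(V) = 96


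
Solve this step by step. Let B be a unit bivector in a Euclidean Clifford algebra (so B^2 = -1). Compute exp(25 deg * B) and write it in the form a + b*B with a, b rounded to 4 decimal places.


For a unit bivector B with B^2 = -1, the exponential series gives
e^(theta*B) = cos(theta) + sin(theta)*B (the GA analogue of Euler's formula).
theta = 25 degrees = 0.436332 rad
cos(25 deg) = 0.9063
sin(25 deg) = 0.4226
exp(theta*B) = 0.9063 + 0.4226*B


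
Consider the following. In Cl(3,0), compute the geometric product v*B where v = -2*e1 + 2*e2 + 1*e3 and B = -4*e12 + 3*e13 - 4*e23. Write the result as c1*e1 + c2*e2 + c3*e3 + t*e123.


vB has grade-1 (vector) and grade-3 (trivector) parts: vB = (v _| B) + (v ^ B).
Vector part <vB>_1:
  e1: -v2*b12 - v3*b13 = -(2)*(-4) - (1)*(3) = 5
  e2: v1*b12 - v3*b23 = (-2)*(-4) - (1)*(-4) = 12
  e3: v1*b13 + v2*b23 = (-2)*(3) + (2)*(-4) = -14
Trivector part <vB>_3:
  e123: v1*b23 - v2*b13 + v3*b12 = (-2)*(-4) - (2)*(3) + (1)*(-4) = -2
vB = 5*e1 + 12*e2 - 14*e3 - 2*e123


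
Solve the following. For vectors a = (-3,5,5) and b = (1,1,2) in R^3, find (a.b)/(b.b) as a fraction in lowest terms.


Projection coefficient = (a . b) / (b . b)
a . b = (-3)*1 + 5*1 + 5*2
= -3 + 5 + 10 = 12
b . b = 1^2 + 1^2 + 2^2
= 1 + 1 + 4 = 6
Coefficient = 12/6
In lowest terms: 2/1


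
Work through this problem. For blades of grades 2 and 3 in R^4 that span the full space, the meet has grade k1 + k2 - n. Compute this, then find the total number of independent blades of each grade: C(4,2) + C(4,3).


Meet grade = grade(A) + grade(B) - n
= 2 + 3 - 4 = 1
C(4,2) = 6
C(4,3) = 4
dim_A + dim_B = 6 + 4 = 10


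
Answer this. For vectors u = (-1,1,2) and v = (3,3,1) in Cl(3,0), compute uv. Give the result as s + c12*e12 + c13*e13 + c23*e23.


In Cl(3,0): e_i^2 = 1, e_ie_j = -e_je_i for i != j.
Scalar part = u . v = (-1)*3 + 1*3 + 2*1
= -3 + 3 + 2 = 2
e12 coeff = (-1)*3 - 1*3 = -3 - 3 = -6
e13 coeff = (-1)*1 - 2*3 = -1 - 6 = -7
e23 coeff = 1*1 - 2*3 = 1 - 6 = -5
uv = 2 - 6*e12 - 7*e13 - 5*e23


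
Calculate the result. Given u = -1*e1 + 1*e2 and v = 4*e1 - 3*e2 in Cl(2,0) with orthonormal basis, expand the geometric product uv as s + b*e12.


Expand: (-1*e1 + 1*e2)(4*e1 - 3*e2)
= (-1)*4*e1e1 + (-1)*(-3)*e1e2 + 1*4*e2e1 + 1*(-3)*e2e2
Using e1^2 = e2^2 = 1, e2e1 = -e1e2:
Scalar part s = (-1)*4 + 1*(-3) = -4 + (-3) = -7
Bivector part b = (-1)*(-3) - 1*4 = 3 - 4 = -1
uv = -7 - 1*e12


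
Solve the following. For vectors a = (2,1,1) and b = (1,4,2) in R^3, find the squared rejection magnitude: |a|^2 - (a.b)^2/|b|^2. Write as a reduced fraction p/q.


|a|^2 = 2^2 + 1^2 + 1^2 = 6
|b|^2 = 1^2 + 4^2 + 2^2 = 21
a . b = 2*1 + 1*4 + 1*2 = 8
(a.b)^2 = 8^2 = 64
|rej|^2 = 6 - 64/21
= (126 - 64)/21
= 62/21
In lowest terms: 62/21


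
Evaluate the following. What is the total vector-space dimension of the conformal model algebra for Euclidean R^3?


The conformal model of R^3 uses Cl(4,1): the 3 Euclidean generators plus two extra orthogonal generators e+ (e+^2 = +1) and e- (e-^2 = -1), from which the null vectors e0, einf are built.
Number of generators m = 3 + 2 = 5.
dim Cl(p,q) = 2^m = 2^5 = 32


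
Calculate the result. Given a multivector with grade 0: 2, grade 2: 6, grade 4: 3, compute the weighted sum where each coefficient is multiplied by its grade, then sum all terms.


Grade-weighted sum = sum of grade_k * coefficient_k
0*2 = 0
2*6 = 12
4*3 = 12
Total = 0 + 12 + 12 = 24


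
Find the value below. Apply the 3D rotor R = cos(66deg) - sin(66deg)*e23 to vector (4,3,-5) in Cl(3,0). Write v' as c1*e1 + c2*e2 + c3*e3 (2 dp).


Rotor R = cos(66deg) - sin(66deg)*e23
Rotation angle theta = 2 * 66 = 132 degrees in the e23 plane (e2 -> e3).
The component perpendicular to the plane (e1) is invariant: v'_1 = v1 = 4.00
cos(132deg) = -0.6691, sin(132deg) = 0.7431
v'_2 = v2*cos(theta) - v3*sin(theta) = 3*(-0.6691) - (-5)*0.7431 = 1.71
v'_3 = v2*sin(theta) + v3*cos(theta) = 3*0.7431 + (-5)*(-0.6691) = 5.58
v' = 4.00*e1 + 1.71*e2 + 5.58*e3


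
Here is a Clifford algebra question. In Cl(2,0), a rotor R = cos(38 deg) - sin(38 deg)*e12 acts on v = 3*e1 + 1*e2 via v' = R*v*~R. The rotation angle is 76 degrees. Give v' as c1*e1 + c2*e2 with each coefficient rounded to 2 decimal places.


Rotor R = cos(38deg) - sin(38deg)*e12
Rotation angle theta = 2 * 38 = 76 degrees
v' = R*v*~R rotates v by theta.
cos(76deg) = 0.2419, sin(76deg) = 0.9703
v'_1 = 3*cos(76deg) - 1*sin(76deg)
= 3*0.2419 - 1*0.9703
= -0.24
v'_2 = 3*sin(76deg) + 1*cos(76deg)
= 3*0.9703 + 1*0.2419
= 3.15
v' = -0.24*e1 + 3.15*e2


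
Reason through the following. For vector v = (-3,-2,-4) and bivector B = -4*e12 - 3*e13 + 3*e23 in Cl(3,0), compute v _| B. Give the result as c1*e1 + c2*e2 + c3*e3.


Left contraction v _| B = <vB>_1 (grade-1 part of the geometric product vB).
Using e1_|e12 = e2, e2_|e12 = -e1, e1_|e13 = e3, e3_|e13 = -e1, e2_|e23 = e3, e3_|e23 = -e2:
e1 coeff: -v2*b12 - v3*b13 = -(-2)*(-4) - (-4)*(-3) = -20
e2 coeff: v1*b12 - v3*b23 = (-3)*(-4) - (-4)*(3) = 24
e3 coeff: v1*b13 + v2*b23 = (-3)*(-3) + (-2)*(3) = 3
v _| B = -20*e1 + 24*e2 + 3*e3


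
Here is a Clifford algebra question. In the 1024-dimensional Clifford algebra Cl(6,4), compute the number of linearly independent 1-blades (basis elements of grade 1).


Number of grade-k basis blades in Cl(p,q) with n = p + q is C(n, k).
n = 6 + 4 = 10
C(10, 1) = 10! / (1! * 9!)
= 3628800 / (1 * 362880)
= 10


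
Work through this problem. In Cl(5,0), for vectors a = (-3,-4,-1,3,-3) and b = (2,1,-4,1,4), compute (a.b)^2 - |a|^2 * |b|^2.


a . b = (-3)*2 + (-4)*1 + (-1)*(-4) + 3*1 + (-3)*4
= -6 + (-4) + 4 + 3 + (-12) = -15
|a|^2 = (-3)^2 + (-4)^2 + (-1)^2 + 3^2 + (-3)^2 = 44
|b|^2 = 2^2 + 1^2 + (-4)^2 + 1^2 + 4^2 = 38
(a.b)^2 = (-15)^2 = 225
|a|^2 * |b|^2 = 44 * 38 = 1672
Result = 225 - 1672 = -1447


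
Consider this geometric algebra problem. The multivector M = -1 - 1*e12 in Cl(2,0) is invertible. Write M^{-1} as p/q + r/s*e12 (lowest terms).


M = -1 - 1*e12, where e12^2 = -1.
Since M commutes with its reverse ~M = a - b*e12, M * ~M = a^2 - b^2*e12^2 = a^2 + b^2.
So M^{-1} = ~M / (a^2 + b^2) = (a - b*e12)/(a^2 + b^2).
a^2 + b^2 = 1 + 1 = 2
Scalar part = -1/2 = -1/2
Bivector coeff = 1/2 = 1/2
M^{-1} = -1/2 + 1/2*e12


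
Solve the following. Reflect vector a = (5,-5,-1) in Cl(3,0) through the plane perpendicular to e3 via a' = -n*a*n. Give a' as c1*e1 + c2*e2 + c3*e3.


Reflection formula: a' = -n*a*n, with n = e3 (unit vector, n^2 = 1).
For reflection through hyperplane perp to e3:
The component along e3 flips sign, others stay.
a = (5, -5, -1)
a' = (5, -5, 1)
a' = 5*e1 - 5*e2 + 1*e3


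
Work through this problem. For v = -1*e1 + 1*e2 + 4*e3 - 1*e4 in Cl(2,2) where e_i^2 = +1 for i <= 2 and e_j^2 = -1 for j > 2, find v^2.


v^2 = sum of c_i^2 * e_i^2
Positive signature terms (e_i^2 = +1): (-1)^2 + 1^2 = 2
Negative signature terms (e_j^2 = -1): 4^2 + (-1)^2 = 17
v^2 = 2 - 17 = -15


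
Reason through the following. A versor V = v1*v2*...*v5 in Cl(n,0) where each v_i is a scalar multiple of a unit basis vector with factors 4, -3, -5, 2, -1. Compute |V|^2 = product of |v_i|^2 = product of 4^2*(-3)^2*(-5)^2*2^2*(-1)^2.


Each vector v_i has |v_i|^2 = s_i^2
Squared scales: 4^2 = 16, (-3)^2 = 9, (-5)^2 = 25, 2^2 = 4, (-1)^2 = 1
|V|^2 = 16 * 9 * 25 * 4 * 1
= 14400


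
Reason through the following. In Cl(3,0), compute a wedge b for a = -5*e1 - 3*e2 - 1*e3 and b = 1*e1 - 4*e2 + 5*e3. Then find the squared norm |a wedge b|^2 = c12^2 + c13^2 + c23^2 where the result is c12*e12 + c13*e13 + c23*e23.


a wedge b = (a1*b2 - a2*b1)*e12 + (a1*b3 - a3*b1)*e13 + (a2*b3 - a3*b2)*e23
e12 coeff: (-5)*(-4) - (-3)*1 = 20 - (-3) = 23
e13 coeff: (-5)*5 - (-1)*1 = -25 - (-1) = -24
e23 coeff: (-3)*5 - (-1)*(-4) = -15 - 4 = -19
|a wedge b|^2 = 23^2 + (-24)^2 + (-19)^2
= 529 + 576 + 361
= 1466


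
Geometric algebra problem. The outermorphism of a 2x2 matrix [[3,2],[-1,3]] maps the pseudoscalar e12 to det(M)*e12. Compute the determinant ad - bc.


The outermorphism of a linear map f sends e1^e2 to f(e1)^f(e2).
f(e1) = 3*e1 - 1*e2
f(e2) = 2*e1 + 3*e2
f(e1) ^ f(e2) = (3*e1 - 1*e2) ^ (2*e1 + 3*e2)
= 3*3*e12 + (-1)*2*e21
= (9 - (-2))*e12
= 11*e12
Coefficient = 11


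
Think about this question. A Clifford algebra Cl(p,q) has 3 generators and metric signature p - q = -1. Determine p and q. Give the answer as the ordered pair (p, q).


We need p + q = 3 and p - q = -1.
Adding: 2p = 3 + (-1) = 2, so p = 1.
Then q = 3 - 1 = 2.
(p, q) = (1, 2)


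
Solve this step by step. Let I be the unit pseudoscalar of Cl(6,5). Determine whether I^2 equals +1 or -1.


The pseudoscalar I = e1...e_n (product of all n generators) of Cl(p,q) satisfies I^2 = (-1)^(q + n(n-1)/2).
p = 6, q = 5, n = p + q = 11
n(n-1)/2 = 11 * 10 / 2 = 55
Exponent = q + n(n-1)/2 = 5 + 55 = 60
I^2 = (-1)^60 = +1


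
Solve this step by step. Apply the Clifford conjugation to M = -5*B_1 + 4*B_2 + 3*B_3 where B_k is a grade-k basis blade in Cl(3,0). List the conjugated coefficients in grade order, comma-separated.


Clifford conjugate sign for grade k: (-1)^(k(k+1)/2)
Grade 1: (-1)^(1*2/2) = (-1)^1 = -1, coeff -5 -> 5
Grade 2: (-1)^(2*3/2) = (-1)^3 = -1, coeff 4 -> -4
Grade 3: (-1)^(3*4/2) = (-1)^6 = 1, coeff 3 -> 3
Conjugated coefficients: 5, -4, 3


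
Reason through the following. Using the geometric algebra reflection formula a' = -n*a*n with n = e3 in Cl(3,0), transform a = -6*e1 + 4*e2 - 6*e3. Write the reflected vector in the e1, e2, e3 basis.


Reflection formula: a' = -n*a*n, with n = e3 (unit vector, n^2 = 1).
For reflection through hyperplane perp to e3:
The component along e3 flips sign, others stay.
a = (-6, 4, -6)
a' = (-6, 4, 6)
a' = -6*e1 + 4*e2 + 6*e3


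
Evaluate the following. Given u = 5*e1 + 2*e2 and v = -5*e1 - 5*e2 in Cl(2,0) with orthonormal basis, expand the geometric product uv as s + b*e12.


Expand: (5*e1 + 2*e2)(-5*e1 - 5*e2)
= 5*(-5)*e1e1 + 5*(-5)*e1e2 + 2*(-5)*e2e1 + 2*(-5)*e2e2
Using e1^2 = e2^2 = 1, e2e1 = -e1e2:
Scalar part s = 5*(-5) + 2*(-5) = -25 + (-10) = -35
Bivector part b = 5*(-5) - 2*(-5) = -25 - (-10) = -15
uv = -35 - 15*e12


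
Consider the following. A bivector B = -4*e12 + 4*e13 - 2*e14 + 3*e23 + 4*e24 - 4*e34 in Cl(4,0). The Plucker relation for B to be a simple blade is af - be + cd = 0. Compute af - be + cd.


Plucker relation: af - be + cd
a*f = (-4)*(-4) = 16
b*e = 4*4 = 16
c*d = (-2)*3 = -6
af - be + cd = 16 - 16 + (-6)
= -6


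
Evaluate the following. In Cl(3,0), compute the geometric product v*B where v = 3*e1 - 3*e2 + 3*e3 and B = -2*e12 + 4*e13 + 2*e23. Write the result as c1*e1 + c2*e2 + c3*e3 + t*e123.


vB has grade-1 (vector) and grade-3 (trivector) parts: vB = (v _| B) + (v ^ B).
Vector part <vB>_1:
  e1: -v2*b12 - v3*b13 = -(-3)*(-2) - (3)*(4) = -18
  e2: v1*b12 - v3*b23 = (3)*(-2) - (3)*(2) = -12
  e3: v1*b13 + v2*b23 = (3)*(4) + (-3)*(2) = 6
Trivector part <vB>_3:
  e123: v1*b23 - v2*b13 + v3*b12 = (3)*(2) - (-3)*(4) + (3)*(-2) = 12
vB = -18*e1 - 12*e2 + 6*e3 + 12*e123


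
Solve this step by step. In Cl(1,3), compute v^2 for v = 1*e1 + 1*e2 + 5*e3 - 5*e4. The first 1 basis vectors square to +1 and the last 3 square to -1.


v^2 = sum of c_i^2 * e_i^2
Positive signature terms (e_i^2 = +1): 1^2 = 1
Negative signature terms (e_j^2 = -1): 1^2 + 5^2 + (-5)^2 = 51
v^2 = 1 - 51 = -50


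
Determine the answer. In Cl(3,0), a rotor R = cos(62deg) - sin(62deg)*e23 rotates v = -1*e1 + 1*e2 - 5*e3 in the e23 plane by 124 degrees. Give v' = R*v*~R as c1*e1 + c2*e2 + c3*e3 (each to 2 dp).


Rotor R = cos(62deg) - sin(62deg)*e23
Rotation angle theta = 2 * 62 = 124 degrees in the e23 plane (e2 -> e3).
The component perpendicular to the plane (e1) is invariant: v'_1 = v1 = -1.00
cos(124deg) = -0.5592, sin(124deg) = 0.8290
v'_2 = v2*cos(theta) - v3*sin(theta) = 1*(-0.5592) - (-5)*0.8290 = 3.59
v'_3 = v2*sin(theta) + v3*cos(theta) = 1*0.8290 + (-5)*(-0.5592) = 3.63
v' = -1.00*e1 + 3.59*e2 + 3.63*e3


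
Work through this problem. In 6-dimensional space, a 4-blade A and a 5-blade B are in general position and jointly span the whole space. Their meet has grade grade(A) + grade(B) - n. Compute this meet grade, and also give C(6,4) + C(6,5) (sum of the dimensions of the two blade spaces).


Meet grade = grade(A) + grade(B) - n
= 4 + 5 - 6 = 3
C(6,4) = 15
C(6,5) = 6
dim_A + dim_B = 15 + 6 = 21


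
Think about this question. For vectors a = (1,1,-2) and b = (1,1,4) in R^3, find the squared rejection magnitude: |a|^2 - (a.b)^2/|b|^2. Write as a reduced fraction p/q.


|a|^2 = 1^2 + 1^2 + (-2)^2 = 6
|b|^2 = 1^2 + 1^2 + 4^2 = 18
a . b = 1*1 + 1*1 + (-2)*4 = -6
(a.b)^2 = (-6)^2 = 36
|rej|^2 = 6 - 36/18
= (108 - 36)/18
= 72/18
In lowest terms: 4/1


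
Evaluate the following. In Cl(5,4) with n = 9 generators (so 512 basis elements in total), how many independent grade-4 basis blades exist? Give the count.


Number of grade-k basis blades in Cl(p,q) with n = p + q is C(n, k).
n = 5 + 4 = 9
C(9, 4) = 9! / (4! * 5!)
= 362880 / (24 * 120)
= 126


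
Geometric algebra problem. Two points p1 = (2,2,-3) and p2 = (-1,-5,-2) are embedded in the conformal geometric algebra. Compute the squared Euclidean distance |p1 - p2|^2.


p1 - p2 = (3, 7, -1)
|p1 - p2|^2 = 3^2 + 7^2 + (-1)^2
= 9 + 49 + 1
= 59


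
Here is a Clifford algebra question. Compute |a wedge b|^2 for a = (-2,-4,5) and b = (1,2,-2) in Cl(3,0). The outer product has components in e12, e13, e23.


a wedge b = (a1*b2 - a2*b1)*e12 + (a1*b3 - a3*b1)*e13 + (a2*b3 - a3*b2)*e23
e12 coeff: (-2)*2 - (-4)*1 = -4 - (-4) = 0
e13 coeff: (-2)*(-2) - 5*1 = 4 - 5 = -1
e23 coeff: (-4)*(-2) - 5*2 = 8 - 10 = -2
|a wedge b|^2 = 0^2 + (-1)^2 + (-2)^2
= 0 + 1 + 4
= 5


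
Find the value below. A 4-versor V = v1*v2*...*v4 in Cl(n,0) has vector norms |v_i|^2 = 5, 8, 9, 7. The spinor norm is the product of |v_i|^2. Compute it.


Spinor norm N(V) = |v1|^2 * |v2|^2 * ... * |v4|^2
= 5 * 8 * 9 * 7
Running product: 5, 40, 360, 2520
N(V) = 2520


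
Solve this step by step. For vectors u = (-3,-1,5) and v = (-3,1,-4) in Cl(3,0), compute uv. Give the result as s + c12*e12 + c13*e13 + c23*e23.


In Cl(3,0): e_i^2 = 1, e_ie_j = -e_je_i for i != j.
Scalar part = u . v = (-3)*(-3) + (-1)*1 + 5*(-4)
= 9 + (-1) + (-20) = -12
e12 coeff = (-3)*1 - (-1)*(-3) = -3 - 3 = -6
e13 coeff = (-3)*(-4) - 5*(-3) = 12 - (-15) = 27
e23 coeff = (-1)*(-4) - 5*1 = 4 - 5 = -1
uv = -12 - 6*e12 + 27*e13 - 1*e23


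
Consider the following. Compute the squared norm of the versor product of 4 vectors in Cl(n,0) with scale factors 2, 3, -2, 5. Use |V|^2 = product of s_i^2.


Each vector v_i has |v_i|^2 = s_i^2
Squared scales: 2^2 = 4, 3^2 = 9, (-2)^2 = 4, 5^2 = 25
|V|^2 = 4 * 9 * 4 * 25
= 3600


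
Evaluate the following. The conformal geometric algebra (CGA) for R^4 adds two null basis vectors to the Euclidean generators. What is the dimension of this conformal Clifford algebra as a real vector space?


The conformal model of R^4 uses Cl(5,1): the 4 Euclidean generators plus two extra orthogonal generators e+ (e+^2 = +1) and e- (e-^2 = -1), from which the null vectors e0, einf are built.
Number of generators m = 4 + 2 = 6.
dim Cl(p,q) = 2^m = 2^6 = 64


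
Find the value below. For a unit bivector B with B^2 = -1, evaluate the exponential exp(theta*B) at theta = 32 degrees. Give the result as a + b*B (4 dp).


For a unit bivector B with B^2 = -1, the exponential series gives
e^(theta*B) = cos(theta) + sin(theta)*B (the GA analogue of Euler's formula).
theta = 32 degrees = 0.558505 rad
cos(32 deg) = 0.8480
sin(32 deg) = 0.5299
exp(theta*B) = 0.8480 + 0.5299*B


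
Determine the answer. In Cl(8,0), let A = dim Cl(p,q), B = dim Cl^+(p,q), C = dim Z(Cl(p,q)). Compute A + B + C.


n = 8 + 0 = 8
Total dim = 2^8 = 256
Even subalgebra dim = 2^7 = 128
n is even, so center dim = 1
Sum = 256 + 128 + 1 = 385


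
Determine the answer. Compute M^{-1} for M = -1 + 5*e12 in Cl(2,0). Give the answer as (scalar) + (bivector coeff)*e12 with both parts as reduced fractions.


M = -1 + 5*e12, where e12^2 = -1.
Since M commutes with its reverse ~M = a - b*e12, M * ~M = a^2 - b^2*e12^2 = a^2 + b^2.
So M^{-1} = ~M / (a^2 + b^2) = (a - b*e12)/(a^2 + b^2).
a^2 + b^2 = 1 + 25 = 26
Scalar part = -1/26 = -1/26
Bivector coeff = -5/26 = -5/26
M^{-1} = -1/26 - 5/26*e12


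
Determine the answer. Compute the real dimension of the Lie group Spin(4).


Spin(n) double-covers SO(n); both have Lie algebra so(n) of dimension n(n-1)/2.
n = 4
n(n-1) = 4 * 3 = 12
dim Spin(4) = 12/2 = 6


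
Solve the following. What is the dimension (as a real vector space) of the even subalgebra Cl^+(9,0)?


Even subalgebra dimension = 2^(n-1)
n = 9 + 0 = 9
2^(9 - 1) = 2^8 = 256
Verification: sum of C(9,k) for even k = 1 + 36 + 126 + 84 + 9 = 256
Result = 256


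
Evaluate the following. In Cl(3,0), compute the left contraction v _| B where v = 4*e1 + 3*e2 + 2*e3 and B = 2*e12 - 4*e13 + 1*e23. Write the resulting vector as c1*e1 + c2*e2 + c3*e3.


Left contraction v _| B = <vB>_1 (grade-1 part of the geometric product vB).
Using e1_|e12 = e2, e2_|e12 = -e1, e1_|e13 = e3, e3_|e13 = -e1, e2_|e23 = e3, e3_|e23 = -e2:
e1 coeff: -v2*b12 - v3*b13 = -(3)*(2) - (2)*(-4) = 2
e2 coeff: v1*b12 - v3*b23 = (4)*(2) - (2)*(1) = 6
e3 coeff: v1*b13 + v2*b23 = (4)*(-4) + (3)*(1) = -13
v _| B = 2*e1 + 6*e2 - 13*e3


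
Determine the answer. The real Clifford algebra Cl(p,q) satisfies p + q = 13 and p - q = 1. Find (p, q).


We need p + q = 13 and p - q = 1.
Adding: 2p = 13 + 1 = 14, so p = 7.
Then q = 13 - 7 = 6.
(p, q) = (7, 6)


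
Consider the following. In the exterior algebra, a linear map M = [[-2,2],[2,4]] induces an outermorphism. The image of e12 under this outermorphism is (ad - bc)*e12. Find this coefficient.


The outermorphism of a linear map f sends e1^e2 to f(e1)^f(e2).
f(e1) = -2*e1 + 2*e2
f(e2) = 2*e1 + 4*e2
f(e1) ^ f(e2) = (-2*e1 + 2*e2) ^ (2*e1 + 4*e2)
= (-2)*4*e12 + 2*2*e21
= (-8 - 4)*e12
= -12*e12
Coefficient = -12


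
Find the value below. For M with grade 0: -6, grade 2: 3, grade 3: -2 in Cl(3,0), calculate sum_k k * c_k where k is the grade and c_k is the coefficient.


Grade-weighted sum = sum of grade_k * coefficient_k
0*(-6) = 0
2*3 = 6
3*(-2) = -6
Total = 0 + 6 + (-6) = 0


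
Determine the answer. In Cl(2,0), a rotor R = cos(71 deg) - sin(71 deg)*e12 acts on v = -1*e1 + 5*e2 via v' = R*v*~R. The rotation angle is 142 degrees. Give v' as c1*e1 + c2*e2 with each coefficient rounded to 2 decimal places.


Rotor R = cos(71deg) - sin(71deg)*e12
Rotation angle theta = 2 * 71 = 142 degrees
v' = R*v*~R rotates v by theta.
cos(142deg) = -0.7880, sin(142deg) = 0.6157
v'_1 = -1*cos(142deg) - 5*sin(142deg)
= -1*(-0.7880) - 5*0.6157
= -2.29
v'_2 = -1*sin(142deg) + 5*cos(142deg)
= -1*0.6157 + 5*(-0.7880)
= -4.56
v' = -2.29*e1 - 4.56*e2


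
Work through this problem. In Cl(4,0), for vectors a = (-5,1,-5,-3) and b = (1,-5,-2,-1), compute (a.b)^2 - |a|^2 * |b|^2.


a . b = (-5)*1 + 1*(-5) + (-5)*(-2) + (-3)*(-1)
= -5 + (-5) + 10 + 3 = 3
|a|^2 = (-5)^2 + 1^2 + (-5)^2 + (-3)^2 = 60
|b|^2 = 1^2 + (-5)^2 + (-2)^2 + (-1)^2 = 31
(a.b)^2 = 3^2 = 9
|a|^2 * |b|^2 = 60 * 31 = 1860
Result = 9 - 1860 = -1851


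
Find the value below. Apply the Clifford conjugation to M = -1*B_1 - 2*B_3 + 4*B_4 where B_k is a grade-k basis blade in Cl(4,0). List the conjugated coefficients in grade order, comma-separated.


Clifford conjugate sign for grade k: (-1)^(k(k+1)/2)
Grade 1: (-1)^(1*2/2) = (-1)^1 = -1, coeff -1 -> 1
Grade 3: (-1)^(3*4/2) = (-1)^6 = 1, coeff -2 -> -2
Grade 4: (-1)^(4*5/2) = (-1)^10 = 1, coeff 4 -> 4
Conjugated coefficients: 1, -2, 4


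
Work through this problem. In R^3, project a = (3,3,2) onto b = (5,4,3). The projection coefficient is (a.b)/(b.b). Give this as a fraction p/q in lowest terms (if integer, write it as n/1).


Projection coefficient = (a . b) / (b . b)
a . b = 3*5 + 3*4 + 2*3
= 15 + 12 + 6 = 33
b . b = 5^2 + 4^2 + 3^2
= 25 + 16 + 9 = 50
Coefficient = 33/50
In lowest terms: 33/50


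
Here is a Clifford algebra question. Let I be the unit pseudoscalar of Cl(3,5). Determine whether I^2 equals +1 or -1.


The pseudoscalar I = e1...e_n (product of all n generators) of Cl(p,q) satisfies I^2 = (-1)^(q + n(n-1)/2).
p = 3, q = 5, n = p + q = 8
n(n-1)/2 = 8 * 7 / 2 = 28
Exponent = q + n(n-1)/2 = 5 + 28 = 33
I^2 = (-1)^33 = -1


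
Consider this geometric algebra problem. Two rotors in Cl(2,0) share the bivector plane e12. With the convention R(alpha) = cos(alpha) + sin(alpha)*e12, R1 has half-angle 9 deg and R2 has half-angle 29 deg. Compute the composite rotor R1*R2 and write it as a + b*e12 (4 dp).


Same-plane rotors commute and their half-angles add:
R1*R2 = cos(a1 + a2) + sin(a1 + a2)*e12.
a1 + a2 = 9 + 29 = 38 deg
cos(38 deg) = 0.7880
sin(38 deg) = 0.6157
R1*R2 = 0.7880 + 0.6157*e12


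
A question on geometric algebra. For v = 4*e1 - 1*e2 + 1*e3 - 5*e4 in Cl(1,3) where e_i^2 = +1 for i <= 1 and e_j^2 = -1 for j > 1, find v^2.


v^2 = sum of c_i^2 * e_i^2
Positive signature terms (e_i^2 = +1): 4^2 = 16
Negative signature terms (e_j^2 = -1): (-1)^2 + 1^2 + (-5)^2 = 27
v^2 = 16 - 27 = -11


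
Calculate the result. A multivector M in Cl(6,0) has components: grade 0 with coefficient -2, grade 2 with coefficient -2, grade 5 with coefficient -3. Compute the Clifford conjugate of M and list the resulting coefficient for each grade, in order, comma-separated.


Clifford conjugate sign for grade k: (-1)^(k(k+1)/2)
Grade 0: (-1)^(0*1/2) = (-1)^0 = 1, coeff -2 -> -2
Grade 2: (-1)^(2*3/2) = (-1)^3 = -1, coeff -2 -> 2
Grade 5: (-1)^(5*6/2) = (-1)^15 = -1, coeff -3 -> 3
Conjugated coefficients: -2, 2, 3


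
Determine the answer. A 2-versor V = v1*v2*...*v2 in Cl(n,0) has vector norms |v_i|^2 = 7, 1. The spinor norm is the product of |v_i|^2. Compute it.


Spinor norm N(V) = |v1|^2 * |v2|^2 * ... * |v2|^2
= 7 * 1
Running product: 7, 7
N(V) = 7


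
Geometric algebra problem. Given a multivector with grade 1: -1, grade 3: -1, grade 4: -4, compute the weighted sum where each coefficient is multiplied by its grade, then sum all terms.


Grade-weighted sum = sum of grade_k * coefficient_k
1*(-1) = -1
3*(-1) = -3
4*(-4) = -16
Total = -1 + (-3) + (-16) = -20


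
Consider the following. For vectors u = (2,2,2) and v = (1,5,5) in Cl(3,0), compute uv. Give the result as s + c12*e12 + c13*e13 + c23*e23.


In Cl(3,0): e_i^2 = 1, e_ie_j = -e_je_i for i != j.
Scalar part = u . v = 2*1 + 2*5 + 2*5
= 2 + 10 + 10 = 22
e12 coeff = 2*5 - 2*1 = 10 - 2 = 8
e13 coeff = 2*5 - 2*1 = 10 - 2 = 8
e23 coeff = 2*5 - 2*5 = 10 - 10 = 0
uv = 22 + 8*e12 + 8*e13 + 0*e23


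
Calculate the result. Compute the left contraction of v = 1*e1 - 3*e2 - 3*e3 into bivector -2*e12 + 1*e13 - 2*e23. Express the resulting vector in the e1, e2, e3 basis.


Left contraction v _| B = <vB>_1 (grade-1 part of the geometric product vB).
Using e1_|e12 = e2, e2_|e12 = -e1, e1_|e13 = e3, e3_|e13 = -e1, e2_|e23 = e3, e3_|e23 = -e2:
e1 coeff: -v2*b12 - v3*b13 = -(-3)*(-2) - (-3)*(1) = -3
e2 coeff: v1*b12 - v3*b23 = (1)*(-2) - (-3)*(-2) = -8
e3 coeff: v1*b13 + v2*b23 = (1)*(1) + (-3)*(-2) = 7
v _| B = -3*e1 - 8*e2 + 7*e3


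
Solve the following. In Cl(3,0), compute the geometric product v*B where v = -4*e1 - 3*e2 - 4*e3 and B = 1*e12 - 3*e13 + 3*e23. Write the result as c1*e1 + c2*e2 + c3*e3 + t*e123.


vB has grade-1 (vector) and grade-3 (trivector) parts: vB = (v _| B) + (v ^ B).
Vector part <vB>_1:
  e1: -v2*b12 - v3*b13 = -(-3)*(1) - (-4)*(-3) = -9
  e2: v1*b12 - v3*b23 = (-4)*(1) - (-4)*(3) = 8
  e3: v1*b13 + v2*b23 = (-4)*(-3) + (-3)*(3) = 3
Trivector part <vB>_3:
  e123: v1*b23 - v2*b13 + v3*b12 = (-4)*(3) - (-3)*(-3) + (-4)*(1) = -25
vB = -9*e1 + 8*e2 + 3*e3 - 25*e123


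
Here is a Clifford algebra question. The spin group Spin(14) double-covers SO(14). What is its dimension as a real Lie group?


Spin(n) double-covers SO(n); both have Lie algebra so(n) of dimension n(n-1)/2.
n = 14
n(n-1) = 14 * 13 = 182
dim Spin(14) = 182/2 = 91


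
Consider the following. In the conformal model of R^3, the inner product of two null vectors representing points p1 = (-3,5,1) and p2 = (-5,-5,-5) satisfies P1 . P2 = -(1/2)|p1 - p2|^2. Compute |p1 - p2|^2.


p1 - p2 = (2, 10, 6)
|p1 - p2|^2 = 2^2 + 10^2 + 6^2
= 4 + 100 + 36
= 140


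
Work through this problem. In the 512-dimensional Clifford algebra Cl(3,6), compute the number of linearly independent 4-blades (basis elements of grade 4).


Number of grade-k basis blades in Cl(p,q) with n = p + q is C(n, k).
n = 3 + 6 = 9
C(9, 4) = 9! / (4! * 5!)
= 362880 / (24 * 120)
= 126


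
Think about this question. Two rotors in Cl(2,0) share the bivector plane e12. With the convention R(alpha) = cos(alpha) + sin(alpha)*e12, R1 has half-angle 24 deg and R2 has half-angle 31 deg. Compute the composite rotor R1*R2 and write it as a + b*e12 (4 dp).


Same-plane rotors commute and their half-angles add:
R1*R2 = cos(a1 + a2) + sin(a1 + a2)*e12.
a1 + a2 = 24 + 31 = 55 deg
cos(55 deg) = 0.5736
sin(55 deg) = 0.8192
R1*R2 = 0.5736 + 0.8192*e12


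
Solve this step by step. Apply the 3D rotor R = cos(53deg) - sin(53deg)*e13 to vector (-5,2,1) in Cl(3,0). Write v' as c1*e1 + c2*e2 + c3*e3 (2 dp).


Rotor R = cos(53deg) - sin(53deg)*e13
Rotation angle theta = 2 * 53 = 106 degrees in the e13 plane (e1 -> e3).
The component perpendicular to the plane (e2) is invariant: v'_2 = v2 = 2.00
cos(106deg) = -0.2756, sin(106deg) = 0.9613
v'_1 = v1*cos(theta) - v3*sin(theta) = -5*(-0.2756) - 1*0.9613 = 0.42
v'_3 = v1*sin(theta) + v3*cos(theta) = -5*0.9613 + 1*(-0.2756) = -5.08
v' = 0.42*e1 + 2.00*e2 - 5.08*e3


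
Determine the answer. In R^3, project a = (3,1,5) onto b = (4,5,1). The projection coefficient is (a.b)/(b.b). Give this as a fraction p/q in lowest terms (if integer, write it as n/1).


Projection coefficient = (a . b) / (b . b)
a . b = 3*4 + 1*5 + 5*1
= 12 + 5 + 5 = 22
b . b = 4^2 + 5^2 + 1^2
= 16 + 25 + 1 = 42
Coefficient = 22/42
In lowest terms: 11/21


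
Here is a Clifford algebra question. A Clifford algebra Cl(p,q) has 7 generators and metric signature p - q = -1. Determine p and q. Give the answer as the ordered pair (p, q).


We need p + q = 7 and p - q = -1.
Adding: 2p = 7 + (-1) = 6, so p = 3.
Then q = 7 - 3 = 4.
(p, q) = (3, 4)


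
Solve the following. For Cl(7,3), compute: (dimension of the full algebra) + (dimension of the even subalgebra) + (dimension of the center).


n = 7 + 3 = 10
Total dim = 2^10 = 1024
Even subalgebra dim = 2^9 = 512
n is even, so center dim = 1
Sum = 1024 + 512 + 1 = 1537


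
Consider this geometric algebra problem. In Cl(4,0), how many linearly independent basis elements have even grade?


Even subalgebra dimension = 2^(n-1)
n = 4 + 0 = 4
2^(4 - 1) = 2^3 = 8
Verification: sum of C(4,k) for even k = 1 + 6 + 1 = 8
Result = 8


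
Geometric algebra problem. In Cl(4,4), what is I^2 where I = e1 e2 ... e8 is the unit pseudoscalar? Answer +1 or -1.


The pseudoscalar I = e1...e_n (product of all n generators) of Cl(p,q) satisfies I^2 = (-1)^(q + n(n-1)/2).
p = 4, q = 4, n = p + q = 8
n(n-1)/2 = 8 * 7 / 2 = 28
Exponent = q + n(n-1)/2 = 4 + 28 = 32
I^2 = (-1)^32 = +1


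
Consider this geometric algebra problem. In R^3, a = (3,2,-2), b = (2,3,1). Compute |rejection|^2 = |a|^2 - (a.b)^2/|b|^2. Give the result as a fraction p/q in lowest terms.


|a|^2 = 3^2 + 2^2 + (-2)^2 = 17
|b|^2 = 2^2 + 3^2 + 1^2 = 14
a . b = 3*2 + 2*3 + (-2)*1 = 10
(a.b)^2 = 10^2 = 100
|rej|^2 = 17 - 100/14
= (238 - 100)/14
= 138/14
In lowest terms: 69/7


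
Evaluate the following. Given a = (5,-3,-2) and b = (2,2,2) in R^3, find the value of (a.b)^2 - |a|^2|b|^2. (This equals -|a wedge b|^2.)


a . b = 5*2 + (-3)*2 + (-2)*2
= 10 + (-6) + (-4) = 0
|a|^2 = 5^2 + (-3)^2 + (-2)^2 = 38
|b|^2 = 2^2 + 2^2 + 2^2 = 12
(a.b)^2 = 0^2 = 0
|a|^2 * |b|^2 = 38 * 12 = 456
Result = 0 - 456 = -456


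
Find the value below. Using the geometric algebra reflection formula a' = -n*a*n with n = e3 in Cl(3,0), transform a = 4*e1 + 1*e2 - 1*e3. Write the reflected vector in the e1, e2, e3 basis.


Reflection formula: a' = -n*a*n, with n = e3 (unit vector, n^2 = 1).
For reflection through hyperplane perp to e3:
The component along e3 flips sign, others stay.
a = (4, 1, -1)
a' = (4, 1, 1)
a' = 4*e1 + 1*e2 + 1*e3


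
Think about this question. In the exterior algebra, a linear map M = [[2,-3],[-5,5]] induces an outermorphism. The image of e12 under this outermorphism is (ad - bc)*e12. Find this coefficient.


The outermorphism of a linear map f sends e1^e2 to f(e1)^f(e2).
f(e1) = 2*e1 - 5*e2
f(e2) = -3*e1 + 5*e2
f(e1) ^ f(e2) = (2*e1 - 5*e2) ^ (-3*e1 + 5*e2)
= 2*5*e12 + (-5)*(-3)*e21
= (10 - 15)*e12
= -5*e12
Coefficient = -5


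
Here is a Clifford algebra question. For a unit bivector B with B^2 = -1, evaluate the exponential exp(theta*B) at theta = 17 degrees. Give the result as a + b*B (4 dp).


For a unit bivector B with B^2 = -1, the exponential series gives
e^(theta*B) = cos(theta) + sin(theta)*B (the GA analogue of Euler's formula).
theta = 17 degrees = 0.296706 rad
cos(17 deg) = 0.9563
sin(17 deg) = 0.2924
exp(theta*B) = 0.9563 + 0.2924*B


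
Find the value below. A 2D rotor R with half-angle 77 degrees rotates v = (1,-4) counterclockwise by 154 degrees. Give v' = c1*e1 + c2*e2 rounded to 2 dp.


Rotor R = cos(77deg) - sin(77deg)*e12
Rotation angle theta = 2 * 77 = 154 degrees
v' = R*v*~R rotates v by theta.
cos(154deg) = -0.8988, sin(154deg) = 0.4384
v'_1 = 1*cos(154deg) - (-4)*sin(154deg)
= 1*(-0.8988) - (-4)*0.4384
= 0.85
v'_2 = 1*sin(154deg) + (-4)*cos(154deg)
= 1*0.4384 + (-4)*(-0.8988)
= 4.03
v' = 0.85*e1 + 4.03*e2


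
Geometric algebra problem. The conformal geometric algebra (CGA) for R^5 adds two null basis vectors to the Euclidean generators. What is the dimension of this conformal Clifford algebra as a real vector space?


The conformal model of R^5 uses Cl(6,1): the 5 Euclidean generators plus two extra orthogonal generators e+ (e+^2 = +1) and e- (e-^2 = -1), from which the null vectors e0, einf are built.
Number of generators m = 5 + 2 = 7.
dim Cl(p,q) = 2^m = 2^7 = 128
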